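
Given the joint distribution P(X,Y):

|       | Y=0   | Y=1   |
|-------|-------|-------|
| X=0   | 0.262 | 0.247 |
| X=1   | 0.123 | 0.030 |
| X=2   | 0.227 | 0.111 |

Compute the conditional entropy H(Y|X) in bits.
0.9266 bits

H(Y|X) = H(X,Y) - H(X)

H(X,Y) = -Σ_{x,y} P(x,y) log₂ P(x,y). Per-cell terms -P(x,y)·log₂P(x,y):
  X=0: 0.50628, 0.49830
  X=1: 0.37186, 0.15177
  X=2: 0.48561, 0.35202
Sum of the 6 terms: H(X,Y) = 2.3658 bits

Marginal of X (row sums):
  P(X=0) = 0.262 + 0.247 = 0.509
  P(X=1) = 0.123 + 0.030 = 0.153
  P(X=2) = 0.227 + 0.111 = 0.338
H(X) = -[0.509·log₂(0.509) + 0.153·log₂(0.153) + 0.338·log₂(0.338)]
  = 0.49590 + 0.41438 + 0.52894 = 1.4392 bits

H(Y|X) = H(X,Y) - H(X) = 2.3658 - 1.4392 = 0.9266 bits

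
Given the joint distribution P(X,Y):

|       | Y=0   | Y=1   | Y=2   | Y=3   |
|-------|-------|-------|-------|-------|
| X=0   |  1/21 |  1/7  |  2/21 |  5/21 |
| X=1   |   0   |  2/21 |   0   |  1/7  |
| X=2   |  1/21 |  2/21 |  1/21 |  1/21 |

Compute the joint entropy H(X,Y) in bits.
3.1009 bits

H(X,Y) = -Σ_{x,y} P(x,y) log₂ P(x,y). Per-cell terms -P(x,y)·log₂P(x,y):
  X=0: 0.20916, 0.40105, 0.32308, 0.49295
  X=1: 0.00000, 0.32308, 0.00000, 0.40105
  X=2: 0.20916, 0.32308, 0.20916, 0.20916
  (cells with P = 0 contribute 0)
Sum of the 12 terms: H(X,Y) = 3.1009 bits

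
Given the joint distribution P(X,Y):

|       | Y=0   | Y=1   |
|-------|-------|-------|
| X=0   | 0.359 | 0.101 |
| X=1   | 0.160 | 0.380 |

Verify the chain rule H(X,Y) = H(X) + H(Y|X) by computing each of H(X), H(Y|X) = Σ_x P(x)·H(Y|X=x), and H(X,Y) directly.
H(X) = 0.9954 bits, H(Y|X) = 0.8227 bits, H(X,Y) = 1.8181 bits

Marginal of X (row sums):
  P(X=0) = 0.359 + 0.101 = 0.460
  P(X=1) = 0.160 + 0.380 = 0.540
H(X) = -[0.460·log₂(0.460) + 0.540·log₂(0.540)]
  = 0.51534 + 0.48004 = 0.9954 bits

H(Y|X) = Σ_x P(x)·H(Y|X=x):
  X=0: P(X=0) = 0.460, P(Y|X=0) = (359/460, 101/460) → H(Y|X=0) = 0.75937
  X=1: P(X=1) = 0.540, P(Y|X=1) = (8/27, 19/27) → H(Y|X=1) = 0.87672
H(Y|X) = 0.460·0.75937 + 0.540·0.87672 = 0.8227 bits

H(X,Y) = -Σ_{x,y} P(x,y) log₂ P(x,y). Per-cell terms -P(x,y)·log₂P(x,y):
  X=0: 0.53058, 0.33406
  X=1: 0.42302, 0.53045
Sum of the 4 terms: H(X,Y) = 1.8181 bits

Chain rule check:
  H(X) + H(Y|X) = 0.9954 + 0.8227 = 1.8181 bits
  H(X,Y) = 1.8181 bits
✓ Chain rule verified.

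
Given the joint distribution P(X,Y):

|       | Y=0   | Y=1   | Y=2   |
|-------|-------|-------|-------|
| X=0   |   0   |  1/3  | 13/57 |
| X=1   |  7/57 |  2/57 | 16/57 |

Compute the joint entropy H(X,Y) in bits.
2.0703 bits

H(X,Y) = -Σ_{x,y} P(x,y) log₂ P(x,y). Per-cell terms -P(x,y)·log₂P(x,y):
  X=0: 0.0000, 0.5283, 0.4863
  X=1: 0.3716, 0.1696, 0.5145
  (cells with P = 0 contribute 0)
Sum of the 6 terms: H(X,Y) = 2.0703 bits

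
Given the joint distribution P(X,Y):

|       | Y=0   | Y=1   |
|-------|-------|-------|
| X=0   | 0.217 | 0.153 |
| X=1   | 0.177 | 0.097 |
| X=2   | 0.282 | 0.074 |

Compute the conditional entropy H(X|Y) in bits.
1.5457 bits

H(X|Y) = H(X,Y) - H(Y)

H(X,Y) = -Σ_{x,y} P(x,y) log₂ P(x,y). Per-cell terms -P(x,y)·log₂P(x,y):
  X=0: 0.47832, 0.41438
  X=1: 0.44218, 0.32649
  X=2: 0.51500, 0.27797
Sum of the 6 terms: H(X,Y) = 2.45434 bits

Marginal of Y (column sums):
  P(Y=0) = 0.217 + 0.177 + 0.282 = 0.676
  P(Y=1) = 0.153 + 0.097 + 0.074 = 0.324
H(Y) = -[0.676·log₂(0.676) + 0.324·log₂(0.324)]
  = 0.38188 + 0.52680 = 0.90868 bits

H(X|Y) = H(X,Y) - H(Y) = 2.45434 - 0.90868 = 1.5457 bits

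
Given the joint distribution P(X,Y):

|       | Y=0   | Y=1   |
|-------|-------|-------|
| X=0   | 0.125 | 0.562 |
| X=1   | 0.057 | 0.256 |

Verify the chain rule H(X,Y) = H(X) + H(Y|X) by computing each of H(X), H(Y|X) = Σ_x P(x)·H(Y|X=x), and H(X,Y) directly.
H(X) = 0.8966 bits, H(Y|X) = 0.6844 bits, H(X,Y) = 1.5810 bits

Marginal of X (row sums):
  P(X=0) = 0.125 + 0.562 = 0.687
  P(X=1) = 0.057 + 0.256 = 0.313
H(X) = -[0.687·log₂(0.687) + 0.313·log₂(0.313)]
  = 0.3721 + 0.5245 = 0.8966 bits

H(Y|X) = Σ_x P(x)·H(Y|X=x):
  X=0: P(X=0) = 0.687, P(Y|X=0) = (125/687, 562/687) → H(Y|X=0) = 0.6843
  X=1: P(X=1) = 0.313, P(Y|X=1) = (57/313, 256/313) → H(Y|X=1) = 0.6847
H(Y|X) = 0.687·0.6843 + 0.313·0.6847 = 0.6844 bits

H(X,Y) = -Σ_{x,y} P(x,y) log₂ P(x,y). Per-cell terms -P(x,y)·log₂P(x,y):
  X=0: 0.3750, 0.4672
  X=1: 0.2356, 0.5032
Sum of the 4 terms: H(X,Y) = 1.5810 bits

Chain rule check:
  H(X) + H(Y|X) = 0.8966 + 0.6844 = 1.5810 bits
  H(X,Y) = 1.5810 bits
✓ Chain rule verified.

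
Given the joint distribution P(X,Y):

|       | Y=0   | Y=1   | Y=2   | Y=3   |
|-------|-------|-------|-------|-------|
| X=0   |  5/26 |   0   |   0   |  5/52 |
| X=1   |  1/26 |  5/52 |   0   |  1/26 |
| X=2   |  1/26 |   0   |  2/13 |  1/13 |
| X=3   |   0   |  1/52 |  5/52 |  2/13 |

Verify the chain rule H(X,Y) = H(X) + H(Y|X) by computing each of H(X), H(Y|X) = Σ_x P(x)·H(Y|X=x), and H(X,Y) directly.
H(X) = 1.9747 bits, H(Y|X) = 1.2248 bits, H(X,Y) = 3.1995 bits

Marginal of X (row sums):
  P(X=0) = 5/26 + 0 + 0 + 5/52 = 15/52
  P(X=1) = 1/26 + 5/52 + 0 + 1/26 = 9/52
  P(X=2) = 1/26 + 0 + 2/13 + 1/13 = 7/26
  P(X=3) = 0 + 1/52 + 5/52 + 2/13 = 7/26
H(X) = -[(15/52)·log₂(15/52) + (9/52)·log₂(9/52) + (7/26)·log₂(7/26) + (7/26)·log₂(7/26)]
  = 0.51737 + 0.43797 + 0.50968 + 0.50968 = 1.9747 bits

H(Y|X) = Σ_x P(x)·H(Y|X=x):
  X=0: P(X=0) = 15/52, P(Y|X=0) = (2/3, 0, 0, 1/3) → H(Y|X=0) = 0.91830
  X=1: P(X=1) = 9/52, P(Y|X=1) = (2/9, 5/9, 0, 2/9) → H(Y|X=1) = 1.43552
  X=2: P(X=2) = 7/26, P(Y|X=2) = (1/7, 0, 4/7, 2/7) → H(Y|X=2) = 1.37878
  X=3: P(X=3) = 7/26, P(Y|X=3) = (0, 1/14, 5/14, 4/7) → H(Y|X=3) = 1.26381
H(Y|X) = (15/52)·0.91830 + (9/52)·1.43552 + (7/26)·1.37878 + (7/26)·1.26381 = 1.2248 bits

H(X,Y) = -Σ_{x,y} P(x,y) log₂ P(x,y). Per-cell terms -P(x,y)·log₂P(x,y):
  X=0: 0.45741, 0.00000, 0.00000, 0.32486
  X=1: 0.18079, 0.32486, 0.00000, 0.18079
  X=2: 0.18079, 0.00000, 0.41545, 0.28465
  X=3: 0.00000, 0.10962, 0.32486, 0.41545
  (cells with P = 0 contribute 0)
Sum of the 16 terms: H(X,Y) = 3.1995 bits

Chain rule check:
  H(X) + H(Y|X) = 1.9747 + 1.2248 = 3.1995 bits
  H(X,Y) = 3.1995 bits
✓ Chain rule verified.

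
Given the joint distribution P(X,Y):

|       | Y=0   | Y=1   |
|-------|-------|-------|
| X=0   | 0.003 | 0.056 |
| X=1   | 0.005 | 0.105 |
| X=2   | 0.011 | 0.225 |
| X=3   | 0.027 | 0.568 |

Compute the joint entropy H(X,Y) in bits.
1.7976 bits

H(X,Y) = -Σ_{x,y} P(x,y) log₂ P(x,y). Per-cell terms -P(x,y)·log₂P(x,y):
  X=0: 0.0251, 0.2329
  X=1: 0.0382, 0.3414
  X=2: 0.0716, 0.4842
  X=3: 0.1407, 0.4635
Sum of the 8 terms: H(X,Y) = 1.7976 bits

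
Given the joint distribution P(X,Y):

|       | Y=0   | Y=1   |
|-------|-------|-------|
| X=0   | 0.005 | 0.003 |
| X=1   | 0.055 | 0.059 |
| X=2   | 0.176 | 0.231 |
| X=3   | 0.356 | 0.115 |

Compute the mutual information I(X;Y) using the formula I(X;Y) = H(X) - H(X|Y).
0.0746 bits

I(X;Y) = H(X) - H(X|Y)

Marginal of X (row sums):
  P(X=0) = 0.005 + 0.003 = 0.008
  P(X=1) = 0.055 + 0.059 = 0.114
  P(X=2) = 0.176 + 0.231 = 0.407
  P(X=3) = 0.356 + 0.115 = 0.471
H(X) = -[0.008·log₂(0.008) + 0.114·log₂(0.114) + 0.407·log₂(0.407) + 0.471·log₂(0.471)]
  = 0.055726 + 0.357150 + 0.527838 + 0.511601 = 1.452315 bits

Marginal of Y (column sums):
  P(Y=0) = 0.005 + 0.055 + 0.176 + 0.356 = 0.592
  P(Y=1) = 0.003 + 0.059 + 0.231 + 0.115 = 0.408
H(X|Y) = Σ_y P(y)·H(X|Y=y):
  Y=0: P(Y=0) = 0.592, P(X|Y=0) = (5/592, 55/592, 11/37, 89/148) → H(X|Y=0) = 1.338160
  Y=1: P(Y=1) = 0.408, P(X|Y=1) = (1/136, 59/408, 77/136, 115/408) → H(X|Y=1) = 1.435131
H(X|Y) = 0.592·1.338160 + 0.408·1.435131 = 1.377724 bits

I(X;Y) = H(X) - H(X|Y) = 1.452315 - 1.377724 = 0.0746 bits

Cross-check via I(X;Y) = H(X) + H(Y) - H(X,Y): computing H(Y) from the column sums and H(X,Y) from the 8 cells in the same way gives H(Y) = 0.975438 bits and H(X,Y) = 2.353163 bits, so
I(X;Y) = 1.452315 + 0.975438 - 2.353163 = 0.0746 bits ✓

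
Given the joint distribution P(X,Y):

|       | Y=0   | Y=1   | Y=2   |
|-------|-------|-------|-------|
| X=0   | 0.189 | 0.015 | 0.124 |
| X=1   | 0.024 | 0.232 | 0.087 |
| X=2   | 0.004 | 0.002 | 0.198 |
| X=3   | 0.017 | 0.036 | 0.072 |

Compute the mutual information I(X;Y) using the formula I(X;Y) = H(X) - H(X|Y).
0.5127 bits

I(X;Y) = H(X) - H(X|Y)

Marginal of X (row sums):
  P(X=0) = 0.189 + 0.015 + 0.124 = 0.328
  P(X=1) = 0.024 + 0.232 + 0.087 = 0.343
  P(X=2) = 0.004 + 0.002 + 0.198 = 0.204
  P(X=3) = 0.017 + 0.036 + 0.072 = 0.125
H(X) = -[0.328·log₂(0.328) + 0.343·log₂(0.343) + 0.204·log₂(0.204) + 0.125·log₂(0.125)]
  = 0.527500 + 0.529496 + 0.467845 + 0.375000 = 1.89984 bits

Marginal of Y (column sums):
  P(Y=0) = 0.189 + 0.024 + 0.004 + 0.017 = 0.234
  P(Y=1) = 0.015 + 0.232 + 0.002 + 0.036 = 0.285
  P(Y=2) = 0.124 + 0.087 + 0.198 + 0.072 = 0.481
H(X|Y) = Σ_y P(y)·H(X|Y=y):
  Y=0: P(Y=0) = 0.234, P(X|Y=0) = (21/26, 4/39, 2/117, 17/234) → H(X|Y=0) = 0.961007
  Y=1: P(Y=1) = 0.285, P(X|Y=1) = (1/19, 232/285, 2/285, 12/95) → H(X|Y=1) = 0.892459
  Y=2: P(Y=2) = 0.481, P(X|Y=2) = (124/481, 87/481, 198/481, 72/481) → H(X|Y=2) = 1.887640
H(X|Y) = 0.234·0.961007 + 0.285·0.892459 + 0.481·1.887640 = 1.38718 bits

I(X;Y) = H(X) - H(X|Y) = 1.89984 - 1.38718 = 0.5127 bits

Cross-check via I(X;Y) = H(X) + H(Y) - H(X,Y): computing H(Y) from the column sums and H(X,Y) from the 12 cells in the same way gives H(Y) = 1.51434 bits and H(X,Y) = 2.90152 bits, so
I(X;Y) = 1.89984 + 1.51434 - 2.90152 = 0.5127 bits ✓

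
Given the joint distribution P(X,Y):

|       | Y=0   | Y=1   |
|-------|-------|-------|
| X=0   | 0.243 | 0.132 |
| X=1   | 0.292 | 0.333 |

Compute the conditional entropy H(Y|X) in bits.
0.9740 bits

H(Y|X) = H(X,Y) - H(X)

H(X,Y) = -Σ_{x,y} P(x,y) log₂ P(x,y). Per-cell terms -P(x,y)·log₂P(x,y):
  X=0: 0.49596, 0.38562
  X=1: 0.51858, 0.52827
Sum of the 4 terms: H(X,Y) = 1.9284 bits

Marginal of X (row sums):
  P(X=0) = 0.243 + 0.132 = 0.375
  P(X=1) = 0.292 + 0.333 = 0.625
H(X) = -[0.375·log₂(0.375) + 0.625·log₂(0.625)]
  = 0.53064 + 0.42379 = 0.9544 bits

H(Y|X) = H(X,Y) - H(X) = 1.9284 - 0.9544 = 0.9740 bits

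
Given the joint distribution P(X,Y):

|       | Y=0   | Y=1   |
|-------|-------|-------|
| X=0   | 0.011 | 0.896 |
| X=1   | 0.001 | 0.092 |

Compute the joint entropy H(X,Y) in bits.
0.5402 bits

H(X,Y) = -Σ_{x,y} P(x,y) log₂ P(x,y). Per-cell terms -P(x,y)·log₂P(x,y):
  X=0: 0.07157, 0.14195
  X=1: 0.00997, 0.31668
Sum of the 4 terms: H(X,Y) = 0.5402 bits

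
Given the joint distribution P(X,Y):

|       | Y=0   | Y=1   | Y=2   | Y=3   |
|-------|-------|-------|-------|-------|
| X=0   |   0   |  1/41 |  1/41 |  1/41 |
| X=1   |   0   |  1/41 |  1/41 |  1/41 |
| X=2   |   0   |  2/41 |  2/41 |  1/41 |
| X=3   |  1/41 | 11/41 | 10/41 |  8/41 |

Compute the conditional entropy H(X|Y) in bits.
1.2363 bits

H(X|Y) = H(X,Y) - H(Y)

H(X,Y) = -Σ_{x,y} P(x,y) log₂ P(x,y). Per-cell terms -P(x,y)·log₂P(x,y):
  X=0: 0.000000, 0.130672, 0.130672, 0.130672
  X=1: 0.000000, 0.130672, 0.130672, 0.130672
  X=2: 0.000000, 0.212564, 0.212564, 0.130672
  X=3: 0.130672, 0.509252, 0.496494, 0.460010
  (cells with P = 0 contribute 0)
Sum of the 16 terms: H(X,Y) = 2.93626 bits

Marginal of Y (column sums):
  P(Y=0) = 0 + 0 + 0 + 1/41 = 1/41
  P(Y=1) = 1/41 + 1/41 + 2/41 + 11/41 = 15/41
  P(Y=2) = 1/41 + 1/41 + 2/41 + 10/41 = 14/41
  P(Y=3) = 1/41 + 1/41 + 1/41 + 8/41 = 11/41
H(Y) = -[(1/41)·log₂(1/41) + (15/41)·log₂(15/41) + (14/41)·log₂(14/41) + (11/41)·log₂(11/41)]
  = 0.130672 + 0.530730 + 0.529336 + 0.509252 = 1.69999 bits

H(X|Y) = H(X,Y) - H(Y) = 2.93626 - 1.69999 = 1.2363 bits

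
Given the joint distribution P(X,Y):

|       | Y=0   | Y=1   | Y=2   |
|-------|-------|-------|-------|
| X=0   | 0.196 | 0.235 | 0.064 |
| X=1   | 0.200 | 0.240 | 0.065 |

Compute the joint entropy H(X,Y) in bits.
2.4204 bits

H(X,Y) = -Σ_{x,y} P(x,y) log₂ P(x,y). Per-cell terms -P(x,y)·log₂P(x,y):
  X=0: 0.4608, 0.4910, 0.2538
  X=1: 0.4644, 0.4941, 0.2563
Sum of the 6 terms: H(X,Y) = 2.4204 bits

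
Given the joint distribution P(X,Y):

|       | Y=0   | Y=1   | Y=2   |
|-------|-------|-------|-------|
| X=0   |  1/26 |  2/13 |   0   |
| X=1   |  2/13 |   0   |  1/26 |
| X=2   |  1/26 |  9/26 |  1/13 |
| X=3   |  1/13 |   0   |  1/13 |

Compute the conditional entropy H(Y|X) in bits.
0.9119 bits

H(Y|X) = H(X,Y) - H(X)

H(X,Y) = -Σ_{x,y} P(x,y) log₂ P(x,y). Per-cell terms -P(x,y)·log₂P(x,y):
  X=0: 0.1808, 0.4155, 0.0000
  X=1: 0.4155, 0.0000, 0.1808
  X=2: 0.1808, 0.5298, 0.2846
  X=3: 0.2846, 0.0000, 0.2846
  (cells with P = 0 contribute 0)
Sum of the 12 terms: H(X,Y) = 2.7570 bits

Marginal of X (row sums):
  P(X=0) = 1/26 + 2/13 + 0 = 5/26
  P(X=1) = 2/13 + 0 + 1/26 = 5/26
  P(X=2) = 1/26 + 9/26 + 1/13 = 6/13
  P(X=3) = 1/13 + 0 + 1/13 = 2/13
H(X) = -[(5/26)·log₂(5/26) + (5/26)·log₂(5/26) + (6/13)·log₂(6/13) + (2/13)·log₂(2/13)]
  = 0.4574 + 0.4574 + 0.5148 + 0.4155 = 1.8451 bits

H(Y|X) = H(X,Y) - H(X) = 2.7570 - 1.8451 = 0.9119 bits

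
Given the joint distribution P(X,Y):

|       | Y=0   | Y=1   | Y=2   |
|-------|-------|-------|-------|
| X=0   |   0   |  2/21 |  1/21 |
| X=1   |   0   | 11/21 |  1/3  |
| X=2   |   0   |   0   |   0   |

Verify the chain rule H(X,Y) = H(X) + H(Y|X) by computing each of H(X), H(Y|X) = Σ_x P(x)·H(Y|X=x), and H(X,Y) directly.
H(X) = 0.5917 bits, H(Y|X) = 0.9575 bits, H(X,Y) = 1.5492 bits

Marginal of X (row sums):
  P(X=0) = 0 + 2/21 + 1/21 = 1/7
  P(X=1) = 0 + 11/21 + 1/3 = 6/7
  P(X=2) = 0 + 0 + 0 = 0
H(X) = -[(1/7)·log₂(1/7) + (6/7)·log₂(6/7)]   (outcomes with P = 0 contribute 0)
  = 0.40105 + 0.19062 = 0.5917 bits

H(Y|X) = Σ_x P(x)·H(Y|X=x):
  X=0: P(X=0) = 1/7, P(Y|X=0) = (0, 2/3, 1/3) → H(Y|X=0) = 0.91830
  X=1: P(X=1) = 6/7, P(Y|X=1) = (0, 11/18, 7/18) → H(Y|X=1) = 0.96408
  X=2: P(X=2) = 0 → contributes 0
H(Y|X) = (1/7)·0.91830 + (6/7)·0.96408 = 0.9575 bits

H(X,Y) = -Σ_{x,y} P(x,y) log₂ P(x,y). Per-cell terms -P(x,y)·log₂P(x,y):
  X=0: 0.00000, 0.32308, 0.20916
  X=1: 0.00000, 0.48865, 0.52832
  X=2: 0.00000, 0.00000, 0.00000
  (cells with P = 0 contribute 0)
Sum of the 9 terms: H(X,Y) = 1.5492 bits

Chain rule check:
  H(X) + H(Y|X) = 0.5917 + 0.9575 = 1.5492 bits
  H(X,Y) = 1.5492 bits
✓ Chain rule verified.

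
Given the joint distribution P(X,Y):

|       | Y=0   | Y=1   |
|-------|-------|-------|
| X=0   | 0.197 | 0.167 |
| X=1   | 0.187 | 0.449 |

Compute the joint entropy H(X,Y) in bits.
1.8639 bits

H(X,Y) = -Σ_{x,y} P(x,y) log₂ P(x,y). Per-cell terms -P(x,y)·log₂P(x,y):
  X=0: 0.4617, 0.4312
  X=1: 0.4523, 0.5187
Sum of the 4 terms: H(X,Y) = 1.8639 bits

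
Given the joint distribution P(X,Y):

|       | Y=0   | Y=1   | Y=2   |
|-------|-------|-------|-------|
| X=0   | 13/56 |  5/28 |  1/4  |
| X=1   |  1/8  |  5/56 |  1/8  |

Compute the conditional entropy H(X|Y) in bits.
0.9239 bits

H(X|Y) = H(X,Y) - H(Y)

H(X,Y) = -Σ_{x,y} P(x,y) log₂ P(x,y). Per-cell terms -P(x,y)·log₂P(x,y):
  X=0: 0.4891, 0.4438, 0.5000
  X=1: 0.3750, 0.3112, 0.3750
Sum of the 6 terms: H(X,Y) = 2.4941 bits

Marginal of Y (column sums):
  P(Y=0) = 13/56 + 1/8 = 5/14
  P(Y=1) = 5/28 + 5/56 = 15/56
  P(Y=2) = 1/4 + 1/8 = 3/8
H(Y) = -[(5/14)·log₂(5/14) + (15/56)·log₂(15/56) + (3/8)·log₂(3/8)]
  = 0.5305 + 0.5091 + 0.5306 = 1.5702 bits

H(X|Y) = H(X,Y) - H(Y) = 2.4941 - 1.5702 = 0.9239 bits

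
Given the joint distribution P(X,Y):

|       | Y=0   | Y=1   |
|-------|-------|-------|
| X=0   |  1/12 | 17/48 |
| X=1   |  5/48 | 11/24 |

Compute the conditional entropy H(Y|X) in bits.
0.6962 bits

H(Y|X) = H(X,Y) - H(X)

H(X,Y) = -Σ_{x,y} P(x,y) log₂ P(x,y). Per-cell terms -P(x,y)·log₂P(x,y):
  X=0: 0.2987, 0.5304
  X=1: 0.3399, 0.5159
Sum of the 4 terms: H(X,Y) = 1.6849 bits

Marginal of X (row sums):
  P(X=0) = 1/12 + 17/48 = 7/16
  P(X=1) = 5/48 + 11/24 = 9/16
H(X) = -[(7/16)·log₂(7/16) + (9/16)·log₂(9/16)]
  = 0.5218 + 0.4669 = 0.9887 bits

H(Y|X) = H(X,Y) - H(X) = 1.6849 - 0.9887 = 0.6962 bits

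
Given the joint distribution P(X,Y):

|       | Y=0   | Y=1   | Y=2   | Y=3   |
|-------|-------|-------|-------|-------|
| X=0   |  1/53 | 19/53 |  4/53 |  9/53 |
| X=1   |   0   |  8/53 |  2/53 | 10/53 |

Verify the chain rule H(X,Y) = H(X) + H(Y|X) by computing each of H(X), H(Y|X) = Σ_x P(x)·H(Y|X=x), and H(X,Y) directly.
H(X) = 0.9562 bits, H(Y|X) = 1.4423 bits, H(X,Y) = 2.3985 bits

Marginal of X (row sums):
  P(X=0) = 1/53 + 19/53 + 4/53 + 9/53 = 33/53
  P(X=1) = 0 + 8/53 + 2/53 + 10/53 = 20/53
H(X) = -[(33/53)·log₂(33/53) + (20/53)·log₂(20/53)]
  = 0.425592 + 0.530563 = 0.9562 bits

H(Y|X) = Σ_x P(x)·H(Y|X=x):
  X=0: P(X=0) = 33/53, P(Y|X=0) = (1/33, 19/33, 4/33, 3/11) → H(Y|X=0) = 1.491668
  X=1: P(X=1) = 20/53, P(Y|X=1) = (0, 2/5, 1/10, 1/2) → H(Y|X=1) = 1.360964
H(Y|X) = (33/53)·1.491668 + (20/53)·1.360964 = 1.4423 bits

H(X,Y) = -Σ_{x,y} P(x,y) log₂ P(x,y). Per-cell terms -P(x,y)·log₂P(x,y):
  X=0: 0.108074, 0.530564, 0.281352, 0.434377
  X=1: 0.000000, 0.411762, 0.178412, 0.453961
  (cells with P = 0 contribute 0)
Sum of the 8 terms: H(X,Y) = 2.3985 bits

Chain rule check:
  H(X) + H(Y|X) = 0.9562 + 1.4423 = 2.3985 bits
  H(X,Y) = 2.3985 bits
✓ Chain rule verified.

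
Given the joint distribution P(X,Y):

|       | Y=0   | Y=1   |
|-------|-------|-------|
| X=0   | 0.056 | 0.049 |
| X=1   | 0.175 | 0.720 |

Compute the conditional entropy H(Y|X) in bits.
0.7427 bits

H(Y|X) = H(X,Y) - H(X)

H(X,Y) = -Σ_{x,y} P(x,y) log₂ P(x,y). Per-cell terms -P(x,y)·log₂P(x,y):
  X=0: 0.232872, 0.213203
  X=1: 0.440050, 0.341230
Sum of the 4 terms: H(X,Y) = 1.227355 bits

Marginal of X (row sums):
  P(X=0) = 0.056 + 0.049 = 0.105
  P(X=1) = 0.175 + 0.720 = 0.895
H(X) = -[0.105·log₂(0.105) + 0.895·log₂(0.895)]
  = 0.341412 + 0.143236 = 0.484648 bits

H(Y|X) = H(X,Y) - H(X) = 1.227355 - 0.484648 = 0.7427 bits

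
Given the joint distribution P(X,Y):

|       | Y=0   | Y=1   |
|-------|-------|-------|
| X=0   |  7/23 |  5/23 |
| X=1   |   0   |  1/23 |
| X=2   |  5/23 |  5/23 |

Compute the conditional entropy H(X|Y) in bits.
1.1562 bits

H(X|Y) = H(X,Y) - H(Y)

H(X,Y) = -Σ_{x,y} P(x,y) log₂ P(x,y). Per-cell terms -P(x,y)·log₂P(x,y):
  X=0: 0.5223, 0.4786
  X=1: 0.0000, 0.1967
  X=2: 0.4786, 0.4786
  (cells with P = 0 contribute 0)
Sum of the 6 terms: H(X,Y) = 2.1548 bits

Marginal of Y (column sums):
  P(Y=0) = 7/23 + 0 + 5/23 = 12/23
  P(Y=1) = 5/23 + 1/23 + 5/23 = 11/23
H(Y) = -[(12/23)·log₂(12/23) + (11/23)·log₂(11/23)]
  = 0.4897 + 0.5089 = 0.9986 bits

H(X|Y) = H(X,Y) - H(Y) = 2.1548 - 0.9986 = 1.1562 bits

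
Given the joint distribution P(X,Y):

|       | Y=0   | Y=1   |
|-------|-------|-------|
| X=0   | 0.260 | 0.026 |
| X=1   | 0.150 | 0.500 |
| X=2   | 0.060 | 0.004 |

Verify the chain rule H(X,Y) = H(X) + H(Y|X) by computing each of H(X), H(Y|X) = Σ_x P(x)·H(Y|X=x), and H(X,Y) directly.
H(X) = 1.1743 bits, H(Y|X) = 0.6539 bits, H(X,Y) = 1.8281 bits

Marginal of X (row sums):
  P(X=0) = 0.260 + 0.026 = 0.286
  P(X=1) = 0.150 + 0.500 = 0.650
  P(X=2) = 0.060 + 0.004 = 0.064
H(X) = -[0.286·log₂(0.286) + 0.650·log₂(0.650) + 0.064·log₂(0.064)]
  = 0.51649 + 0.40397 + 0.25381 = 1.1743 bits

H(Y|X) = Σ_x P(x)·H(Y|X=x):
  X=0: P(X=0) = 0.286, P(Y|X=0) = (10/11, 1/11) → H(Y|X=0) = 0.43950
  X=1: P(X=1) = 0.650, P(Y|X=1) = (3/13, 10/13) → H(Y|X=1) = 0.77935
  X=2: P(X=2) = 0.064, P(Y|X=2) = (15/16, 1/16) → H(Y|X=2) = 0.33729
H(Y|X) = 0.286·0.43950 + 0.650·0.77935 + 0.064·0.33729 = 0.6539 bits

H(X,Y) = -Σ_{x,y} P(x,y) log₂ P(x,y). Per-cell terms -P(x,y)·log₂P(x,y):
  X=0: 0.50529, 0.13690
  X=1: 0.41054, 0.50000
  X=2: 0.24353, 0.03186
Sum of the 6 terms: H(X,Y) = 1.8281 bits

Chain rule check:
  H(X) + H(Y|X) = 1.1743 + 0.6539 = 1.8282 bits
  H(X,Y) = 1.8281 bits
✓ Chain rule verified (Δ = 0.0001 is 4-dp rounding noise: each of the three values was rounded independently).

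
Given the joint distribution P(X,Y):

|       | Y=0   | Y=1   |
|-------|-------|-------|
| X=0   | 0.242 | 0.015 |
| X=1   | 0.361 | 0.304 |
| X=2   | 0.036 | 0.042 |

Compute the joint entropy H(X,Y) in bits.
2.0038 bits

H(X,Y) = -Σ_{x,y} P(x,y) log₂ P(x,y). Per-cell terms -P(x,y)·log₂P(x,y):
  X=0: 0.49535, 0.09088
  X=1: 0.53064, 0.52223
  X=2: 0.17265, 0.19209
Sum of the 6 terms: H(X,Y) = 2.0038 bits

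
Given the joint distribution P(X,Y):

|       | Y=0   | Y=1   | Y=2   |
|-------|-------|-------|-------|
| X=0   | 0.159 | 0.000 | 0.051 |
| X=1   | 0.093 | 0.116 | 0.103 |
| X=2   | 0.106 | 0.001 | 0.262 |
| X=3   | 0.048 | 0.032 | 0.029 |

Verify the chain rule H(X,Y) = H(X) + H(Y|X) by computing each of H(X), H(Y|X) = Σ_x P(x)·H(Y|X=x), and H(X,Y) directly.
H(X) = 1.8764 bits, H(Y|X) = 1.1581 bits, H(X,Y) = 3.0345 bits

Marginal of X (row sums):
  P(X=0) = 0.159 + 0.000 + 0.051 = 0.210
  P(X=1) = 0.093 + 0.116 + 0.103 = 0.312
  P(X=2) = 0.106 + 0.001 + 0.262 = 0.369
  P(X=3) = 0.048 + 0.032 + 0.029 = 0.109
H(X) = -[0.210·log₂(0.210) + 0.312·log₂(0.312) + 0.369·log₂(0.369) + 0.109·log₂(0.109)]
  = 0.47282 + 0.52428 + 0.53074 + 0.34854 = 1.8764 bits

H(Y|X) = Σ_x P(x)·H(Y|X=x):
  X=0: P(X=0) = 0.210, P(Y|X=0) = (53/70, 0, 17/70) → H(Y|X=0) = 0.79976
  X=1: P(X=1) = 0.312, P(Y|X=1) = (31/104, 29/78, 103/312) → H(Y|X=1) = 1.57907
  X=2: P(X=2) = 0.369, P(Y|X=2) = (106/369, 1/369, 262/369) → H(Y|X=2) = 0.89085
  X=3: P(X=3) = 0.109, P(Y|X=3) = (48/109, 32/109, 29/109) → H(Y|X=3) = 1.54837
H(Y|X) = 0.210·0.79976 + 0.312·1.57907 + 0.369·0.89085 + 0.109·1.54837 = 1.1581 bits

H(X,Y) = -Σ_{x,y} P(x,y) log₂ P(x,y). Per-cell terms -P(x,y)·log₂P(x,y):
  X=0: 0.42181, 0.00000, 0.21896
  X=1: 0.31868, 0.36051, 0.33777
  X=2: 0.34321, 0.00997, 0.50628
  X=3: 0.21028, 0.15891, 0.14813
  (cells with P = 0 contribute 0)
Sum of the 12 terms: H(X,Y) = 3.0345 bits

Chain rule check:
  H(X) + H(Y|X) = 1.8764 + 1.1581 = 3.0345 bits
  H(X,Y) = 3.0345 bits
✓ Chain rule verified.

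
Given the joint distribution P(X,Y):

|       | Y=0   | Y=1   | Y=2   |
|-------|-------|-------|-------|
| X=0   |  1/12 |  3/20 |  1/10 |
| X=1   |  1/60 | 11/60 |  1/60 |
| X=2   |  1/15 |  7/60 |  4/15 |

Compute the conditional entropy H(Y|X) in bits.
1.2929 bits

H(Y|X) = H(X,Y) - H(X)

H(X,Y) = -Σ_{x,y} P(x,y) log₂ P(x,y). Per-cell terms -P(x,y)·log₂P(x,y):
  X=0: 0.298747, 0.410545, 0.332193
  X=1: 0.098448, 0.448701, 0.098448
  X=2: 0.260459, 0.361612, 0.508504
Sum of the 9 terms: H(X,Y) = 2.81766 bits

Marginal of X (row sums):
  P(X=0) = 1/12 + 3/20 + 1/10 = 1/3
  P(X=1) = 1/60 + 11/60 + 1/60 = 13/60
  P(X=2) = 1/15 + 7/60 + 4/15 = 9/20
H(X) = -[(1/3)·log₂(1/3) + (13/60)·log₂(13/60) + (9/20)·log₂(9/20)]
  = 0.528321 + 0.478064 + 0.518401 = 1.52479 bits

H(Y|X) = H(X,Y) - H(X) = 2.81766 - 1.52479 = 1.2929 bits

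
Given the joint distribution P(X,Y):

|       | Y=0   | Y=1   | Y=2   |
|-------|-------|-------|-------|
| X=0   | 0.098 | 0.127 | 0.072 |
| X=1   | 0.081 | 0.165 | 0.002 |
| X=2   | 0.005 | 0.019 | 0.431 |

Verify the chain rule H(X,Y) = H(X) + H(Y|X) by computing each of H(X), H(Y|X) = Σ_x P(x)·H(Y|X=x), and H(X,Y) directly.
H(X) = 1.5360 bits, H(Y|X) = 0.8546 bits, H(X,Y) = 2.3905 bits

Marginal of X (row sums):
  P(X=0) = 0.098 + 0.127 + 0.072 = 0.297
  P(X=1) = 0.081 + 0.165 + 0.002 = 0.248
  P(X=2) = 0.005 + 0.019 + 0.431 = 0.455
H(X) = -[0.297·log₂(0.297) + 0.248·log₂(0.248) + 0.455·log₂(0.455)]
  = 0.52019 + 0.49887 + 0.51691 = 1.5360 bits

H(Y|X) = Σ_x P(x)·H(Y|X=x):
  X=0: P(X=0) = 0.297, P(Y|X=0) = (98/297, 127/297, 8/33) → H(Y|X=0) = 1.54752
  X=1: P(X=1) = 0.248, P(Y|X=1) = (81/248, 165/248, 1/124) → H(Y|X=1) = 0.97447
  X=2: P(X=2) = 0.455, P(Y|X=2) = (1/91, 19/455, 431/455) → H(Y|X=2) = 0.33690
H(Y|X) = 0.297·1.54752 + 0.248·0.97447 + 0.455·0.33690 = 0.8546 bits

H(X,Y) = -Σ_{x,y} P(x,y) log₂ P(x,y). Per-cell terms -P(x,y)·log₂P(x,y):
  X=0: 0.32841, 0.37809, 0.27330
  X=1: 0.29370, 0.42891, 0.01793
  X=2: 0.03822, 0.10864, 0.52334
Sum of the 9 terms: H(X,Y) = 2.3905 bits

Chain rule check:
  H(X) + H(Y|X) = 1.5360 + 0.8546 = 2.3906 bits
  H(X,Y) = 2.3905 bits
✓ Chain rule verified (Δ = 0.0001 is 4-dp rounding noise: each of the three values was rounded independently).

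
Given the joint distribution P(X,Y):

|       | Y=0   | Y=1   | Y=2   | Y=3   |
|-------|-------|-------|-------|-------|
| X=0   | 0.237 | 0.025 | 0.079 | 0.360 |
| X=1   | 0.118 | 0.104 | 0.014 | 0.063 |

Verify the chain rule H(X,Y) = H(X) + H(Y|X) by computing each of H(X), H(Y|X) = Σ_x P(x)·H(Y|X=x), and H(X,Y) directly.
H(X) = 0.8801 bits, H(Y|X) = 1.6061 bits, H(X,Y) = 2.4861 bits

Marginal of X (row sums):
  P(X=0) = 0.237 + 0.025 + 0.079 + 0.360 = 0.701
  P(X=1) = 0.118 + 0.104 + 0.014 + 0.063 = 0.299
H(X) = -[0.701·log₂(0.701) + 0.299·log₂(0.299)]
  = 0.35927 + 0.52079 = 0.8801 bits

H(Y|X) = Σ_x P(x)·H(Y|X=x):
  X=0: P(X=0) = 0.701, P(Y|X=0) = (237/701, 25/701, 79/701, 360/701) → H(Y|X=0) = 1.54914
  X=1: P(X=1) = 0.299, P(Y|X=1) = (118/299, 8/23, 14/299, 63/299) → H(Y|X=1) = 1.73949
H(Y|X) = 0.701·1.54914 + 0.299·1.73949 = 1.6061 bits

H(X,Y) = -Σ_{x,y} P(x,y) log₂ P(x,y). Per-cell terms -P(x,y)·log₂P(x,y):
  X=0: 0.49226, 0.13305, 0.28930, 0.53062
  X=1: 0.36381, 0.33960, 0.08622, 0.25128
Sum of the 8 terms: H(X,Y) = 2.4861 bits

Chain rule check:
  H(X) + H(Y|X) = 0.8801 + 1.6061 = 2.4862 bits
  H(X,Y) = 2.4861 bits
✓ Chain rule verified (Δ = 0.0001 is 4-dp rounding noise: each of the three values was rounded independently).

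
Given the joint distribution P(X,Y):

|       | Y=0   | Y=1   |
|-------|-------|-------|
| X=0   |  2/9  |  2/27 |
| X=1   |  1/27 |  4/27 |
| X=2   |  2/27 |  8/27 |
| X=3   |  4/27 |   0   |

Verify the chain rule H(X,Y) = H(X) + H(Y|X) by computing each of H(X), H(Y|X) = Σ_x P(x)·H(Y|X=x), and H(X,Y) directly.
H(X) = 1.9094 bits, H(Y|X) = 0.6414 bits, H(X,Y) = 2.5508 bits

Marginal of X (row sums):
  P(X=0) = 2/9 + 2/27 = 8/27
  P(X=1) = 1/27 + 4/27 = 5/27
  P(X=2) = 2/27 + 8/27 = 10/27
  P(X=3) = 4/27 + 0 = 4/27
H(X) = -[(8/27)·log₂(8/27) + (5/27)·log₂(5/27) + (10/27)·log₂(10/27) + (4/27)·log₂(4/27)]
  = 0.519967 + 0.450548 + 0.530726 + 0.408131 = 1.9094 bits

H(Y|X) = Σ_x P(x)·H(Y|X=x):
  X=0: P(X=0) = 8/27, P(Y|X=0) = (3/4, 1/4) → H(Y|X=0) = 0.811278
  X=1: P(X=1) = 5/27, P(Y|X=1) = (1/5, 4/5) → H(Y|X=1) = 0.721928
  X=2: P(X=2) = 10/27, P(Y|X=2) = (1/5, 4/5) → H(Y|X=2) = 0.721928
  X=3: P(X=3) = 4/27, P(Y|X=3) = (1, 0) → H(Y|X=3) = 0.000000
H(Y|X) = (8/27)·0.811278 + (5/27)·0.721928 + (10/27)·0.721928 + (4/27)·0.000000 = 0.6414 bits

H(X,Y) = -Σ_{x,y} P(x,y) log₂ P(x,y). Per-cell terms -P(x,y)·log₂P(x,y):
  X=0: 0.482206, 0.278140
  X=1: 0.176107, 0.408131
  X=2: 0.278140, 0.519967
  X=3: 0.408131, 0.000000
  (cells with P = 0 contribute 0)
Sum of the 8 terms: H(X,Y) = 2.5508 bits

Chain rule check:
  H(X) + H(Y|X) = 1.9094 + 0.6414 = 2.5508 bits
  H(X,Y) = 2.5508 bits
✓ Chain rule verified.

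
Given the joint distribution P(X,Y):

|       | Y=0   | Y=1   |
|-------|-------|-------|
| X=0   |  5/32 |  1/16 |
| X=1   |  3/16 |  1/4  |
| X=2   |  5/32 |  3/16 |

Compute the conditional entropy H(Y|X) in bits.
0.9615 bits

H(Y|X) = H(X,Y) - H(X)

H(X,Y) = -Σ_{x,y} P(x,y) log₂ P(x,y). Per-cell terms -P(x,y)·log₂P(x,y):
  X=0: 0.41845, 0.25000
  X=1: 0.45282, 0.50000
  X=2: 0.41845, 0.45282
Sum of the 6 terms: H(X,Y) = 2.4925 bits

Marginal of X (row sums):
  P(X=0) = 5/32 + 1/16 = 7/32
  P(X=1) = 3/16 + 1/4 = 7/16
  P(X=2) = 5/32 + 3/16 = 11/32
H(X) = -[(7/32)·log₂(7/32) + (7/16)·log₂(7/16) + (11/32)·log₂(11/32)]
  = 0.47964 + 0.52178 + 0.52957 = 1.5310 bits

H(Y|X) = H(X,Y) - H(X) = 2.4925 - 1.5310 = 0.9615 bits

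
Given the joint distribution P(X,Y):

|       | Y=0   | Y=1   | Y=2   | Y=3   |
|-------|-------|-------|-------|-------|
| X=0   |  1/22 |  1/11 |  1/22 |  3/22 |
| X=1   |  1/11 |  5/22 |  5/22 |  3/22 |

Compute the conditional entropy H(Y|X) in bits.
1.8875 bits

H(Y|X) = H(X,Y) - H(X)

H(X,Y) = -Σ_{x,y} P(x,y) log₂ P(x,y). Per-cell terms -P(x,y)·log₂P(x,y):
  X=0: 0.20270, 0.31449, 0.20270, 0.39197
  X=1: 0.31449, 0.48580, 0.48580, 0.39197
Sum of the 8 terms: H(X,Y) = 2.7899 bits

Marginal of X (row sums):
  P(X=0) = 1/22 + 1/11 + 1/22 + 3/22 = 7/22
  P(X=1) = 1/11 + 5/22 + 5/22 + 3/22 = 15/22
H(X) = -[(7/22)·log₂(7/22) + (15/22)·log₂(15/22)]
  = 0.52566 + 0.37673 = 0.9024 bits

H(Y|X) = H(X,Y) - H(X) = 2.7899 - 0.9024 = 1.8875 bits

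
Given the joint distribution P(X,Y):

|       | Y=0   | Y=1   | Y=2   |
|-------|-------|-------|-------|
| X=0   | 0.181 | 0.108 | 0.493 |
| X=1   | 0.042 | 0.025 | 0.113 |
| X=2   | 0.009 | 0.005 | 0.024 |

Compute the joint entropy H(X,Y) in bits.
2.2052 bits

H(X,Y) = -Σ_{x,y} P(x,y) log₂ P(x,y). Per-cell terms -P(x,y)·log₂P(x,y):
  X=0: 0.4463, 0.3468, 0.5030
  X=1: 0.1921, 0.1330, 0.3555
  X=2: 0.0612, 0.0382, 0.1291
Sum of the 9 terms: H(X,Y) = 2.2052 bits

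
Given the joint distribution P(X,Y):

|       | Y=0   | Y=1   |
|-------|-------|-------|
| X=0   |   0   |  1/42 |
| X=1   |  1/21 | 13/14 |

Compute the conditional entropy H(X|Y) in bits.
0.1606 bits

H(X|Y) = H(X,Y) - H(Y)

H(X,Y) = -Σ_{x,y} P(x,y) log₂ P(x,y). Per-cell terms -P(x,y)·log₂P(x,y):
  X=0: 0.00000, 0.12839
  X=1: 0.20916, 0.09928
  (cells with P = 0 contribute 0)
Sum of the 4 terms: H(X,Y) = 0.4368 bits

Marginal of Y (column sums):
  P(Y=0) = 0 + 1/21 = 1/21
  P(Y=1) = 1/42 + 13/14 = 20/21
H(Y) = -[(1/21)·log₂(1/21) + (20/21)·log₂(20/21)]
  = 0.20916 + 0.06704 = 0.2762 bits

H(X|Y) = H(X,Y) - H(Y) = 0.4368 - 0.2762 = 0.1606 bits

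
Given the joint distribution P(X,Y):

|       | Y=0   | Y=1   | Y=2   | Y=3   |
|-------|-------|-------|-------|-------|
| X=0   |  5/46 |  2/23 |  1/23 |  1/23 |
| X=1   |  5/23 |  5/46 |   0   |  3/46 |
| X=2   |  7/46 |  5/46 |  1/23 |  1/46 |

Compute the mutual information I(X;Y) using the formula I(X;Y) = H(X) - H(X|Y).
0.0837 bits

I(X;Y) = H(X) - H(X|Y)

Marginal of X (row sums):
  P(X=0) = 5/46 + 2/23 + 1/23 + 1/23 = 13/46
  P(X=1) = 5/23 + 5/46 + 0 + 3/46 = 9/23
  P(X=2) = 7/46 + 5/46 + 1/23 + 1/46 = 15/46
H(X) = -[(13/46)·log₂(13/46) + (9/23)·log₂(9/23) + (15/46)·log₂(15/46)]
  = 0.5152 + 0.5297 + 0.5272 = 1.5721 bits

Marginal of Y (column sums):
  P(Y=0) = 5/46 + 5/23 + 7/46 = 11/23
  P(Y=1) = 2/23 + 5/46 + 5/46 = 7/23
  P(Y=2) = 1/23 + 0 + 1/23 = 2/23
  P(Y=3) = 1/23 + 3/46 + 1/46 = 3/23
H(X|Y) = Σ_y P(y)·H(X|Y=y):
  Y=0: P(Y=0) = 11/23, P(X|Y=0) = (5/22, 5/11, 7/22) → H(X|Y=0) = 1.5285
  Y=1: P(Y=1) = 7/23, P(X|Y=1) = (2/7, 5/14, 5/14) → H(X|Y=1) = 1.5774
  Y=2: P(Y=2) = 2/23, P(X|Y=2) = (1/2, 0, 1/2) → H(X|Y=2) = 1.0000
  Y=3: P(Y=3) = 3/23, P(X|Y=3) = (1/3, 1/2, 1/6) → H(X|Y=3) = 1.4591
H(X|Y) = (11/23)·1.5285 + (7/23)·1.5774 + (2/23)·1.0000 + (3/23)·1.4591 = 1.4884 bits

I(X;Y) = H(X) - H(X|Y) = 1.5721 - 1.4884 = 0.0837 bits

Cross-check via I(X;Y) = H(X) + H(Y) - H(X,Y): computing H(Y) from the column sums and H(X,Y) from the 12 cells in the same way gives H(Y) = 1.7209 bits and H(X,Y) = 3.2093 bits, so
I(X;Y) = 1.5721 + 1.7209 - 3.2093 = 0.0837 bits ✓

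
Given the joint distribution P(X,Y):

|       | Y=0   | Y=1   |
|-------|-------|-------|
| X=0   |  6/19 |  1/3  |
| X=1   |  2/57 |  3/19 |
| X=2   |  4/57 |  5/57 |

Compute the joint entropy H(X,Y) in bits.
2.2205 bits

H(X,Y) = -Σ_{x,y} P(x,y) log₂ P(x,y). Per-cell terms -P(x,y)·log₂P(x,y):
  X=0: 0.5251, 0.5283
  X=1: 0.1696, 0.4205
  X=2: 0.2690, 0.3080
Sum of the 6 terms: H(X,Y) = 2.2205 bits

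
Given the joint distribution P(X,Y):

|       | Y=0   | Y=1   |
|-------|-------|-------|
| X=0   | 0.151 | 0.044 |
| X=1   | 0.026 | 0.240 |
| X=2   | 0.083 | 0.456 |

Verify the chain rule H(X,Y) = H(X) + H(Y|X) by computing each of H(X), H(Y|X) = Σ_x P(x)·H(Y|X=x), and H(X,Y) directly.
H(X) = 1.4487 bits, H(Y|X) = 0.6071 bits, H(X,Y) = 2.0558 bits

Marginal of X (row sums):
  P(X=0) = 0.151 + 0.044 = 0.195
  P(X=1) = 0.026 + 0.240 = 0.266
  P(X=2) = 0.083 + 0.456 = 0.539
H(X) = -[0.195·log₂(0.195) + 0.266·log₂(0.266) + 0.539·log₂(0.539)]
  = 0.45990 + 0.50819 + 0.48060 = 1.4487 bits

H(Y|X) = Σ_x P(x)·H(Y|X=x):
  X=0: P(X=0) = 0.195, P(Y|X=0) = (151/195, 44/195) → H(Y|X=0) = 0.77033
  X=1: P(X=1) = 0.266, P(Y|X=1) = (13/133, 120/133) → H(Y|X=1) = 0.46180
  X=2: P(X=2) = 0.539, P(Y|X=2) = (83/539, 456/539) → H(Y|X=2) = 0.61973
H(Y|X) = 0.195·0.77033 + 0.266·0.46180 + 0.539·0.61973 = 0.6071 bits

H(X,Y) = -Σ_{x,y} P(x,y) log₂ P(x,y). Per-cell terms -P(x,y)·log₂P(x,y):
  X=0: 0.41183, 0.19828
  X=1: 0.13690, 0.49413
  X=2: 0.29803, 0.51660
Sum of the 6 terms: H(X,Y) = 2.0558 bits

Chain rule check:
  H(X) + H(Y|X) = 1.4487 + 0.6071 = 2.0558 bits
  H(X,Y) = 2.0558 bits
✓ Chain rule verified.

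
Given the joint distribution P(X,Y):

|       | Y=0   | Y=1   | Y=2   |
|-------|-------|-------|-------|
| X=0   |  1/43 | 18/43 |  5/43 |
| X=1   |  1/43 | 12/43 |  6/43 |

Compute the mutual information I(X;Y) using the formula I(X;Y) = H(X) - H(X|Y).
0.0120 bits

I(X;Y) = H(X) - H(X|Y)

Marginal of X (row sums):
  P(X=0) = 1/43 + 18/43 + 5/43 = 24/43
  P(X=1) = 1/43 + 12/43 + 6/43 = 19/43
H(X) = -[(24/43)·log₂(24/43) + (19/43)·log₂(19/43)]
  = 0.46956 + 0.52066 = 0.9902 bits

Marginal of Y (column sums):
  P(Y=0) = 1/43 + 1/43 = 2/43
  P(Y=1) = 18/43 + 12/43 = 30/43
  P(Y=2) = 5/43 + 6/43 = 11/43
H(X|Y) = Σ_y P(y)·H(X|Y=y):
  Y=0: P(Y=0) = 2/43, P(X|Y=0) = (1/2, 1/2) → H(X|Y=0) = 1.00000
  Y=1: P(Y=1) = 30/43, P(X|Y=1) = (3/5, 2/5) → H(X|Y=1) = 0.97095
  Y=2: P(Y=2) = 11/43, P(X|Y=2) = (5/11, 6/11) → H(X|Y=2) = 0.99403
H(X|Y) = (2/43)·1.00000 + (30/43)·0.97095 + (11/43)·0.99403 = 0.9782 bits

I(X;Y) = H(X) - H(X|Y) = 0.9902 - 0.9782 = 0.0120 bits

Cross-check via I(X;Y) = H(X) + H(Y) - H(X,Y): computing H(Y) from the column sums and H(X,Y) from the 6 cells in the same way gives H(Y) = 1.0714 bits and H(X,Y) = 2.0496 bits, so
I(X;Y) = 0.9902 + 1.0714 - 2.0496 = 0.0120 bits ✓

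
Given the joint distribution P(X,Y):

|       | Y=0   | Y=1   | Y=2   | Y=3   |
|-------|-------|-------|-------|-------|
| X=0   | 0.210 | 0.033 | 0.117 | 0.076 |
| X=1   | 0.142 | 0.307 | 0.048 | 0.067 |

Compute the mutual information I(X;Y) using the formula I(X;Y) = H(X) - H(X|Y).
0.2033 bits

I(X;Y) = H(X) - H(X|Y)

Marginal of X (row sums):
  P(X=0) = 0.210 + 0.033 + 0.117 + 0.076 = 0.436
  P(X=1) = 0.142 + 0.307 + 0.048 + 0.067 = 0.564
H(X) = -[0.436·log₂(0.436) + 0.564·log₂(0.564)]
  = 0.52215 + 0.46600 = 0.98815 bits

Marginal of Y (column sums):
  P(Y=0) = 0.210 + 0.142 = 0.352
  P(Y=1) = 0.033 + 0.307 = 0.340
  P(Y=2) = 0.117 + 0.048 = 0.165
  P(Y=3) = 0.076 + 0.067 = 0.143
H(X|Y) = Σ_y P(y)·H(X|Y=y):
  Y=0: P(Y=0) = 0.352, P(X|Y=0) = (105/176, 71/176) → H(X|Y=0) = 0.97291
  Y=1: P(Y=1) = 0.340, P(X|Y=1) = (33/340, 307/340) → H(X|Y=1) = 0.45960
  Y=2: P(Y=2) = 0.165, P(X|Y=2) = (39/55, 16/55) → H(X|Y=2) = 0.86989
  Y=3: P(Y=3) = 0.143, P(X|Y=3) = (76/143, 67/143) → H(X|Y=3) = 0.99714
H(X|Y) = 0.352·0.97291 + 0.340·0.45960 + 0.165·0.86989 + 0.143·0.99714 = 0.78485 bits

I(X;Y) = H(X) - H(X|Y) = 0.98815 - 0.78485 = 0.2033 bits

Cross-check via I(X;Y) = H(X) + H(Y) - H(X,Y): computing H(Y) from the column sums and H(X,Y) from the 8 cells in the same way gives H(Y) = 1.88957 bits and H(X,Y) = 2.67442 bits, so
I(X;Y) = 0.98815 + 1.88957 - 2.67442 = 0.2033 bits ✓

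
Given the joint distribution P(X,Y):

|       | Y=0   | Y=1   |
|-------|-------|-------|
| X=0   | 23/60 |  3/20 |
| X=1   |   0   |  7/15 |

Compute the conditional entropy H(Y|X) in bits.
0.4571 bits

H(Y|X) = H(X,Y) - H(X)

H(X,Y) = -Σ_{x,y} P(x,y) log₂ P(x,y). Per-cell terms -P(x,y)·log₂P(x,y):
  X=0: 0.5303, 0.4105
  X=1: 0.0000, 0.5131
  (cells with P = 0 contribute 0)
Sum of the 4 terms: H(X,Y) = 1.4539 bits

Marginal of X (row sums):
  P(X=0) = 23/60 + 3/20 = 8/15
  P(X=1) = 0 + 7/15 = 7/15
H(X) = -[(8/15)·log₂(8/15) + (7/15)·log₂(7/15)]
  = 0.4837 + 0.5131 = 0.9968 bits

H(Y|X) = H(X,Y) - H(X) = 1.4539 - 0.9968 = 0.4571 bits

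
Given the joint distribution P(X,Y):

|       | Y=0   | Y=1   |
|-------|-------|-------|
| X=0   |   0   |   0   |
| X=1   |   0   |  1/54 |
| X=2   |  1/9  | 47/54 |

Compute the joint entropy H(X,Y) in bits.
0.6331 bits

H(X,Y) = -Σ_{x,y} P(x,y) log₂ P(x,y). Per-cell terms -P(x,y)·log₂P(x,y):
  X=0: 0.0000, 0.0000
  X=1: 0.0000, 0.1066
  X=2: 0.3522, 0.1743
  (cells with P = 0 contribute 0)
Sum of the 6 terms: H(X,Y) = 0.6331 bits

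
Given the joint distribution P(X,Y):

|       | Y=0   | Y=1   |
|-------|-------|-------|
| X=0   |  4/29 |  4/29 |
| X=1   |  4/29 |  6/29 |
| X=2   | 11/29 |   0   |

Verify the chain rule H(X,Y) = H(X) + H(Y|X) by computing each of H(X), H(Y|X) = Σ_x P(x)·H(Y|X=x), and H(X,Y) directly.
H(X) = 1.5727 bits, H(Y|X) = 0.6107 bits, H(X,Y) = 2.1834 bits

Marginal of X (row sums):
  P(X=0) = 4/29 + 4/29 = 8/29
  P(X=1) = 4/29 + 6/29 = 10/29
  P(X=2) = 11/29 + 0 = 11/29
H(X) = -[(8/29)·log₂(8/29) + (10/29)·log₂(10/29) + (11/29)·log₂(11/29)]
  = 0.5125 + 0.5297 + 0.5305 = 1.5727 bits

H(Y|X) = Σ_x P(x)·H(Y|X=x):
  X=0: P(X=0) = 8/29, P(Y|X=0) = (1/2, 1/2) → H(Y|X=0) = 1.0000
  X=1: P(X=1) = 10/29, P(Y|X=1) = (2/5, 3/5) → H(Y|X=1) = 0.9710
  X=2: P(X=2) = 11/29, P(Y|X=2) = (1, 0) → H(Y|X=2) = 0.0000
H(Y|X) = (8/29)·1.0000 + (10/29)·0.9710 + (11/29)·0.0000 = 0.6107 bits

H(X,Y) = -Σ_{x,y} P(x,y) log₂ P(x,y). Per-cell terms -P(x,y)·log₂P(x,y):
  X=0: 0.3942, 0.3942
  X=1: 0.3942, 0.4703
  X=2: 0.5305, 0.0000
  (cells with P = 0 contribute 0)
Sum of the 6 terms: H(X,Y) = 2.1834 bits

Chain rule check:
  H(X) + H(Y|X) = 1.5727 + 0.6107 = 2.1834 bits
  H(X,Y) = 2.1834 bits
✓ Chain rule verified.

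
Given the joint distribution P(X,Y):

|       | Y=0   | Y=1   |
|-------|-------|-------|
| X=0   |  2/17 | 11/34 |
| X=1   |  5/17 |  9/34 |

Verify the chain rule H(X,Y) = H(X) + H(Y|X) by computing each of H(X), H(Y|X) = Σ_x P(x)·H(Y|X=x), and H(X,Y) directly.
H(X) = 0.9900 bits, H(Y|X) = 0.9268 bits, H(X,Y) = 1.9168 bits

Marginal of X (row sums):
  P(X=0) = 2/17 + 11/34 = 15/34
  P(X=1) = 5/17 + 9/34 = 19/34
H(X) = -[(15/34)·log₂(15/34) + (19/34)·log₂(19/34)]
  = 0.5208 + 0.4692 = 0.9900 bits

H(Y|X) = Σ_x P(x)·H(Y|X=x):
  X=0: P(X=0) = 15/34, P(Y|X=0) = (4/15, 11/15) → H(Y|X=0) = 0.8366
  X=1: P(X=1) = 19/34, P(Y|X=1) = (10/19, 9/19) → H(Y|X=1) = 0.9980
H(Y|X) = (15/34)·0.8366 + (19/34)·0.9980 = 0.9268 bits

H(X,Y) = -Σ_{x,y} P(x,y) log₂ P(x,y). Per-cell terms -P(x,y)·log₂P(x,y):
  X=0: 0.3632, 0.5267
  X=1: 0.5193, 0.5076
Sum of the 4 terms: H(X,Y) = 1.9168 bits

Chain rule check:
  H(X) + H(Y|X) = 0.9900 + 0.9268 = 1.9168 bits
  H(X,Y) = 1.9168 bits
✓ Chain rule verified.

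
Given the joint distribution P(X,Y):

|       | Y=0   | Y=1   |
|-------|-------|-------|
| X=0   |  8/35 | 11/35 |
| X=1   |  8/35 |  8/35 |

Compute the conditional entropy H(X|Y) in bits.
0.9902 bits

H(X|Y) = H(X,Y) - H(Y)

H(X,Y) = -Σ_{x,y} P(x,y) log₂ P(x,y). Per-cell terms -P(x,y)·log₂P(x,y):
  X=0: 0.4867, 0.5248
  X=1: 0.4867, 0.4867
Sum of the 4 terms: H(X,Y) = 1.9849 bits

Marginal of Y (column sums):
  P(Y=0) = 8/35 + 8/35 = 16/35
  P(Y=1) = 11/35 + 8/35 = 19/35
H(Y) = -[(16/35)·log₂(16/35) + (19/35)·log₂(19/35)]
  = 0.5162 + 0.4785 = 0.9947 bits

H(X|Y) = H(X,Y) - H(Y) = 1.9849 - 0.9947 = 0.9902 bits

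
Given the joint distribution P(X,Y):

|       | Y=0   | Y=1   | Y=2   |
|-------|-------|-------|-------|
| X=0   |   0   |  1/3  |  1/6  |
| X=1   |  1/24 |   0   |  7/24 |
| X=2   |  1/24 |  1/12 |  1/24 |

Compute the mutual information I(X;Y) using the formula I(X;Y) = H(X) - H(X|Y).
0.4347 bits

I(X;Y) = H(X) - H(X|Y)

Marginal of X (row sums):
  P(X=0) = 0 + 1/3 + 1/6 = 1/2
  P(X=1) = 1/24 + 0 + 7/24 = 1/3
  P(X=2) = 1/24 + 1/12 + 1/24 = 1/6
H(X) = -[(1/2)·log₂(1/2) + (1/3)·log₂(1/3) + (1/6)·log₂(1/6)]
  = 0.50000 + 0.52832 + 0.43083 = 1.45915 bits

Marginal of Y (column sums):
  P(Y=0) = 0 + 1/24 + 1/24 = 1/12
  P(Y=1) = 1/3 + 0 + 1/12 = 5/12
  P(Y=2) = 1/6 + 7/24 + 1/24 = 1/2
H(X|Y) = Σ_y P(y)·H(X|Y=y):
  Y=0: P(Y=0) = 1/12, P(X|Y=0) = (0, 1/2, 1/2) → H(X|Y=0) = 1.00000
  Y=1: P(Y=1) = 5/12, P(X|Y=1) = (4/5, 0, 1/5) → H(X|Y=1) = 0.72193
  Y=2: P(Y=2) = 1/2, P(X|Y=2) = (1/3, 7/12, 1/12) → H(X|Y=2) = 1.28067
H(X|Y) = (1/12)·1.00000 + (5/12)·0.72193 + (1/2)·1.28067 = 1.02447 bits

I(X;Y) = H(X) - H(X|Y) = 1.45915 - 1.02447 = 0.4347 bits

Cross-check via I(X;Y) = H(X) + H(Y) - H(X,Y): computing H(Y) from the column sums and H(X,Y) from the 9 cells in the same way gives H(Y) = 1.32501 bits and H(X,Y) = 2.34948 bits, so
I(X;Y) = 1.45915 + 1.32501 - 2.34948 = 0.4347 bits ✓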